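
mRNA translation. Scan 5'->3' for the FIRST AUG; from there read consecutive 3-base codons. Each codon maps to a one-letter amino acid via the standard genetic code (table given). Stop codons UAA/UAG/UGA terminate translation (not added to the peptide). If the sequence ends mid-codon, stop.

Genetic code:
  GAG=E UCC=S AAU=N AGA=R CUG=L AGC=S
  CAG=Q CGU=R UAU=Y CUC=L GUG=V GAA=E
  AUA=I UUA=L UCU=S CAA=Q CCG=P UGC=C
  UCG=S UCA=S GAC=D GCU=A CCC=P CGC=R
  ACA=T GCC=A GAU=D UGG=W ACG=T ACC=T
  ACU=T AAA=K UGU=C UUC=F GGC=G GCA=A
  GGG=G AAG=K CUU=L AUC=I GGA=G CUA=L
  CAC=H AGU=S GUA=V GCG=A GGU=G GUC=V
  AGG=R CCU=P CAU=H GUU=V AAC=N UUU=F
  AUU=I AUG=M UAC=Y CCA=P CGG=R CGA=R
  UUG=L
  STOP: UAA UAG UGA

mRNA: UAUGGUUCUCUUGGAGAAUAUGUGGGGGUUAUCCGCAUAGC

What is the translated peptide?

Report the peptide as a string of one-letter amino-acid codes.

start AUG at pos 1
pos 1: AUG -> M; peptide=M
pos 4: GUU -> V; peptide=MV
pos 7: CUC -> L; peptide=MVL
pos 10: UUG -> L; peptide=MVLL
pos 13: GAG -> E; peptide=MVLLE
pos 16: AAU -> N; peptide=MVLLEN
pos 19: AUG -> M; peptide=MVLLENM
pos 22: UGG -> W; peptide=MVLLENMW
pos 25: GGG -> G; peptide=MVLLENMWG
pos 28: UUA -> L; peptide=MVLLENMWGL
pos 31: UCC -> S; peptide=MVLLENMWGLS
pos 34: GCA -> A; peptide=MVLLENMWGLSA
pos 37: UAG -> STOP

Answer: MVLLENMWGLSA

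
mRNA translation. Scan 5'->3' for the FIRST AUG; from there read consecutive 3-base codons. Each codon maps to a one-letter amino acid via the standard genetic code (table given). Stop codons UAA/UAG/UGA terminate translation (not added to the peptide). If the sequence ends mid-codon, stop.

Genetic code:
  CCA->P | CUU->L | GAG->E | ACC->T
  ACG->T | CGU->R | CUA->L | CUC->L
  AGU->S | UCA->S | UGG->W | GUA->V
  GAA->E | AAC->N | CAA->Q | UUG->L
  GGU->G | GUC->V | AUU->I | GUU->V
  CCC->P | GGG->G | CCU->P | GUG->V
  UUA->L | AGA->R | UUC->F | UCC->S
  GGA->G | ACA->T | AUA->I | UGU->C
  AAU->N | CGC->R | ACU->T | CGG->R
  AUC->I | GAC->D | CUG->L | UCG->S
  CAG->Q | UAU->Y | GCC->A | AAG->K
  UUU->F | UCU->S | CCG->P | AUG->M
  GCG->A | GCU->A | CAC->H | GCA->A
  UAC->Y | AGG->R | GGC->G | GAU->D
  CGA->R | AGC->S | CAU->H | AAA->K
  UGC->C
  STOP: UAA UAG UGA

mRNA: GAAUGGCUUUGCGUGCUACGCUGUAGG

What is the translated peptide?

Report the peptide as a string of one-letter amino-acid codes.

start AUG at pos 2
pos 2: AUG -> M; peptide=M
pos 5: GCU -> A; peptide=MA
pos 8: UUG -> L; peptide=MAL
pos 11: CGU -> R; peptide=MALR
pos 14: GCU -> A; peptide=MALRA
pos 17: ACG -> T; peptide=MALRAT
pos 20: CUG -> L; peptide=MALRATL
pos 23: UAG -> STOP

Answer: MALRATL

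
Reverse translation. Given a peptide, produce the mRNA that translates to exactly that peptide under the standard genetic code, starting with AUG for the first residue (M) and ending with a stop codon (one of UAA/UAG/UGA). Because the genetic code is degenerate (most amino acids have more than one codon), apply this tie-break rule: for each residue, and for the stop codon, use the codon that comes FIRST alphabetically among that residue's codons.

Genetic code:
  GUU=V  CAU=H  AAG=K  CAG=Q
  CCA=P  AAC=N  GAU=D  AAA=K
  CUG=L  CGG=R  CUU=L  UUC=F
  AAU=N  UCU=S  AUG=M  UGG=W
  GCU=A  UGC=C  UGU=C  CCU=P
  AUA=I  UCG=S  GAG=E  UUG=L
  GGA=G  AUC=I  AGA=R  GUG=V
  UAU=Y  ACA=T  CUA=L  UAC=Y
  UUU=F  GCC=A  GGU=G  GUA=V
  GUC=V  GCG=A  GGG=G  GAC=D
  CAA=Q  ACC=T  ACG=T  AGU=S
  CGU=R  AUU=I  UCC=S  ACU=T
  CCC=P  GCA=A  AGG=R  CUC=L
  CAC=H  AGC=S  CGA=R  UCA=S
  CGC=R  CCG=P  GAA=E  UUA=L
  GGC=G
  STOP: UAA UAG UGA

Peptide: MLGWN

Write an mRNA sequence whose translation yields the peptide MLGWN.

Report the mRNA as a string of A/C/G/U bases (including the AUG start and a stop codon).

residue 1: M -> AUG (start codon)
residue 2: L codons sorted = CUA,CUC,CUG,CUU,UUA,UUG -> pick first = CUA
residue 3: G codons sorted = GGA,GGC,GGG,GGU -> pick first = GGA
residue 4: W -> UGG (only codon)
residue 5: N codons sorted = AAC,AAU -> pick first = AAC
terminator: stop codons sorted = UAA,UAG,UGA -> pick first = UAA

Answer: mRNA: AUGCUAGGAUGGAACUAA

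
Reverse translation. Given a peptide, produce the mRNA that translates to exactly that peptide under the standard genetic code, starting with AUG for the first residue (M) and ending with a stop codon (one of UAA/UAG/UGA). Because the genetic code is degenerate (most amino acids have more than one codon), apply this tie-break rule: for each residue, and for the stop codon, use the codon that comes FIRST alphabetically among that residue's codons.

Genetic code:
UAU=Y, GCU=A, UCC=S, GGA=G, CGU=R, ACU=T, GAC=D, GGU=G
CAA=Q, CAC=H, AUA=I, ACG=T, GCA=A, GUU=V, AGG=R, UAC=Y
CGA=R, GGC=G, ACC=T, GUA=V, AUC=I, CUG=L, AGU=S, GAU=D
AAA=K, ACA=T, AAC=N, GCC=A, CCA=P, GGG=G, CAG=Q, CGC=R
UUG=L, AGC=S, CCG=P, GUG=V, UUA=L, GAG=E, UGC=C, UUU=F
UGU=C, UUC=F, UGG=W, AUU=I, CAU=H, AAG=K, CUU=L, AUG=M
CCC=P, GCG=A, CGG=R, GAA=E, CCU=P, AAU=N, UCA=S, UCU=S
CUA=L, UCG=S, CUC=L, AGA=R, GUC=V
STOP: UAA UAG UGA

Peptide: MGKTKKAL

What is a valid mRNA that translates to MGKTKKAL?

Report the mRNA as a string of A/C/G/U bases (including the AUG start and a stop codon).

Answer: mRNA: AUGGGAAAAACAAAAAAAGCACUAUAA

Derivation:
residue 1: M -> AUG (start codon)
residue 2: G codons sorted = GGA,GGC,GGG,GGU -> pick first = GGA
residue 3: K codons sorted = AAA,AAG -> pick first = AAA
residue 4: T codons sorted = ACA,ACC,ACG,ACU -> pick first = ACA
residue 5: K codons sorted = AAA,AAG -> pick first = AAA
residue 6: K codons sorted = AAA,AAG -> pick first = AAA
residue 7: A codons sorted = GCA,GCC,GCG,GCU -> pick first = GCA
residue 8: L codons sorted = CUA,CUC,CUG,CUU,UUA,UUG -> pick first = CUA
terminator: stop codons sorted = UAA,UAG,UGA -> pick first = UAA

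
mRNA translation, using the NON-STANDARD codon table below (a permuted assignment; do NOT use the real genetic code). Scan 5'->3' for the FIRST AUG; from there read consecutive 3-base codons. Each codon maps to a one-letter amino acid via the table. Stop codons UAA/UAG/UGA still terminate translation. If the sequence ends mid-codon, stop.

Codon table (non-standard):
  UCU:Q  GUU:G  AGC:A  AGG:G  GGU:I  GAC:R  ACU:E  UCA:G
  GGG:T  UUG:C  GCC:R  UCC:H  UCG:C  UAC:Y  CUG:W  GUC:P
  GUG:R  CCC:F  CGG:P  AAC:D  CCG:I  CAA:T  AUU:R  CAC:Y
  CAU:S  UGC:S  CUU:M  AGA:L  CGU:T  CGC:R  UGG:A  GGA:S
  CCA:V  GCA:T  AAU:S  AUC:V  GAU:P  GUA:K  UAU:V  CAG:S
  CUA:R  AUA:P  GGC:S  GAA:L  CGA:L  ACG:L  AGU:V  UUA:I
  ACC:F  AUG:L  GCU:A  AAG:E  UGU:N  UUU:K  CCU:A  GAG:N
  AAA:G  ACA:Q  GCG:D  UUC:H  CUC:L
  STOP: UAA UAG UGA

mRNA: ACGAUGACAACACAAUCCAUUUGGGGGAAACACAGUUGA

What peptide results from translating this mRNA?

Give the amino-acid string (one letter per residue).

Answer: LQQTHRATGYV

Derivation:
start AUG at pos 3
pos 3: AUG -> L; peptide=L
pos 6: ACA -> Q; peptide=LQ
pos 9: ACA -> Q; peptide=LQQ
pos 12: CAA -> T; peptide=LQQT
pos 15: UCC -> H; peptide=LQQTH
pos 18: AUU -> R; peptide=LQQTHR
pos 21: UGG -> A; peptide=LQQTHRA
pos 24: GGG -> T; peptide=LQQTHRAT
pos 27: AAA -> G; peptide=LQQTHRATG
pos 30: CAC -> Y; peptide=LQQTHRATGY
pos 33: AGU -> V; peptide=LQQTHRATGYV
pos 36: UGA -> STOP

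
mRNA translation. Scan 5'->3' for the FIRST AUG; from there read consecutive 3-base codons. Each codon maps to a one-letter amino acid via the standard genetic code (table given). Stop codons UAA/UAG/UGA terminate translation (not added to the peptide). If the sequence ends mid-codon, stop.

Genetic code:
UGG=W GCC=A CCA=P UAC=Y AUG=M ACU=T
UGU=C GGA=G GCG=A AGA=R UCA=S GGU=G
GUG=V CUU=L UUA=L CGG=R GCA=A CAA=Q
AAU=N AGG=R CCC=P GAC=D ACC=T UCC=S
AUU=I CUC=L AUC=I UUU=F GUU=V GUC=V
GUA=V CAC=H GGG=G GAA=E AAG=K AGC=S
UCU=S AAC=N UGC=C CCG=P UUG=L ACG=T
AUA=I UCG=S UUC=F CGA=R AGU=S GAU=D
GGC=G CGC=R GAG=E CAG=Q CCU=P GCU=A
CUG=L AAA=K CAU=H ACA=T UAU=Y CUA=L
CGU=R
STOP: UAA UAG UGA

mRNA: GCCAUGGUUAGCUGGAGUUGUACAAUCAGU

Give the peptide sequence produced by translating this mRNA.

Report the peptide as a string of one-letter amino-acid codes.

start AUG at pos 3
pos 3: AUG -> M; peptide=M
pos 6: GUU -> V; peptide=MV
pos 9: AGC -> S; peptide=MVS
pos 12: UGG -> W; peptide=MVSW
pos 15: AGU -> S; peptide=MVSWS
pos 18: UGU -> C; peptide=MVSWSC
pos 21: ACA -> T; peptide=MVSWSCT
pos 24: AUC -> I; peptide=MVSWSCTI
pos 27: AGU -> S; peptide=MVSWSCTIS
pos 30: only 0 nt remain (<3), stop (end of mRNA)

Answer: MVSWSCTIS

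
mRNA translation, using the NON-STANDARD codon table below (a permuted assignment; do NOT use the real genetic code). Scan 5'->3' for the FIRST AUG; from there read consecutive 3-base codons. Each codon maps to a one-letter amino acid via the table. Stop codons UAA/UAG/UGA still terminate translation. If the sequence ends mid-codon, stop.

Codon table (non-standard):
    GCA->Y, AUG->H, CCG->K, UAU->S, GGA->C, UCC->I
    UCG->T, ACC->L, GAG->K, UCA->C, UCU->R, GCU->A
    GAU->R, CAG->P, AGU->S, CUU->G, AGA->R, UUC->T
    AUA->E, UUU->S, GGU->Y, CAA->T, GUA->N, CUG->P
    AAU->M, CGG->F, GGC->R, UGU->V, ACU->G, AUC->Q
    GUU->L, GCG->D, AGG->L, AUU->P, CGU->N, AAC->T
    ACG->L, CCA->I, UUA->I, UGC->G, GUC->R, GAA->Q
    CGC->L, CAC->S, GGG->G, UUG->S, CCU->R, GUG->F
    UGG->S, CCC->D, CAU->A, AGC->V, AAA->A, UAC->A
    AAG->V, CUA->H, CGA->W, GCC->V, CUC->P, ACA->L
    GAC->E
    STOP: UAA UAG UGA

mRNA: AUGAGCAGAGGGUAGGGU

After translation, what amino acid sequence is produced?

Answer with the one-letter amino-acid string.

Answer: HVRG

Derivation:
start AUG at pos 0
pos 0: AUG -> H; peptide=H
pos 3: AGC -> V; peptide=HV
pos 6: AGA -> R; peptide=HVR
pos 9: GGG -> G; peptide=HVRG
pos 12: UAG -> STOP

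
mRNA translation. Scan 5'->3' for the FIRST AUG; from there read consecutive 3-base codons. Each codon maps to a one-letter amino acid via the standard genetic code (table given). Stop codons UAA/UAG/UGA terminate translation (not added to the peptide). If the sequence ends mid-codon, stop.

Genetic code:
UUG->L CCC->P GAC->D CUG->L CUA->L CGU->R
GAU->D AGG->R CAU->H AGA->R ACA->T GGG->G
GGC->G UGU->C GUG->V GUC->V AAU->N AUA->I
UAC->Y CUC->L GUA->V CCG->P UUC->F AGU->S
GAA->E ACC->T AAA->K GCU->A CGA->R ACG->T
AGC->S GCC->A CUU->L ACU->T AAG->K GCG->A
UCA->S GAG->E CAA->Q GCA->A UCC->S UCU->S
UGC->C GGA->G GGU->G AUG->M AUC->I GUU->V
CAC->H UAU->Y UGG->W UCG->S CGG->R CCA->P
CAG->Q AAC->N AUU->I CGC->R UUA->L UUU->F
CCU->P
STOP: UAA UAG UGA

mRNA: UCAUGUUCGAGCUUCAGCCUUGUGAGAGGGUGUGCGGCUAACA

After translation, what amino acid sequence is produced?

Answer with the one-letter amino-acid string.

Answer: MFELQPCERVCG

Derivation:
start AUG at pos 2
pos 2: AUG -> M; peptide=M
pos 5: UUC -> F; peptide=MF
pos 8: GAG -> E; peptide=MFE
pos 11: CUU -> L; peptide=MFEL
pos 14: CAG -> Q; peptide=MFELQ
pos 17: CCU -> P; peptide=MFELQP
pos 20: UGU -> C; peptide=MFELQPC
pos 23: GAG -> E; peptide=MFELQPCE
pos 26: AGG -> R; peptide=MFELQPCER
pos 29: GUG -> V; peptide=MFELQPCERV
pos 32: UGC -> C; peptide=MFELQPCERVC
pos 35: GGC -> G; peptide=MFELQPCERVCG
pos 38: UAA -> STOP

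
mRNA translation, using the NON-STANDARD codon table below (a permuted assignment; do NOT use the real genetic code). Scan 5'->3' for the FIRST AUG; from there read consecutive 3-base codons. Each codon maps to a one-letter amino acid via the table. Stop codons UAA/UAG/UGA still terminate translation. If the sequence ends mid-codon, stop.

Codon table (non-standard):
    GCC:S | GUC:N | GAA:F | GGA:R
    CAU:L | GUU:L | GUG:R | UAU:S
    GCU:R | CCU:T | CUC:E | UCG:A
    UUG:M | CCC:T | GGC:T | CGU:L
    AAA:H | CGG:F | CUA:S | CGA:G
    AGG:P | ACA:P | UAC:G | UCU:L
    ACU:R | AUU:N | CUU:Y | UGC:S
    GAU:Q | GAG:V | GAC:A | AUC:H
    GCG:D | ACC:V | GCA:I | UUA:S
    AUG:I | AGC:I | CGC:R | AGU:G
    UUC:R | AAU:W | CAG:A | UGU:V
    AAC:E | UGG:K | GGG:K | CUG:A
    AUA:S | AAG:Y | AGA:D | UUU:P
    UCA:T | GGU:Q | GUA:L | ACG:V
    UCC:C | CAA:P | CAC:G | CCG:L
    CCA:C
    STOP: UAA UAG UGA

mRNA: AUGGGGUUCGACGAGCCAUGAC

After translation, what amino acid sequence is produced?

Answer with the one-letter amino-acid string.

Answer: IKRAVC

Derivation:
start AUG at pos 0
pos 0: AUG -> I; peptide=I
pos 3: GGG -> K; peptide=IK
pos 6: UUC -> R; peptide=IKR
pos 9: GAC -> A; peptide=IKRA
pos 12: GAG -> V; peptide=IKRAV
pos 15: CCA -> C; peptide=IKRAVC
pos 18: UGA -> STOP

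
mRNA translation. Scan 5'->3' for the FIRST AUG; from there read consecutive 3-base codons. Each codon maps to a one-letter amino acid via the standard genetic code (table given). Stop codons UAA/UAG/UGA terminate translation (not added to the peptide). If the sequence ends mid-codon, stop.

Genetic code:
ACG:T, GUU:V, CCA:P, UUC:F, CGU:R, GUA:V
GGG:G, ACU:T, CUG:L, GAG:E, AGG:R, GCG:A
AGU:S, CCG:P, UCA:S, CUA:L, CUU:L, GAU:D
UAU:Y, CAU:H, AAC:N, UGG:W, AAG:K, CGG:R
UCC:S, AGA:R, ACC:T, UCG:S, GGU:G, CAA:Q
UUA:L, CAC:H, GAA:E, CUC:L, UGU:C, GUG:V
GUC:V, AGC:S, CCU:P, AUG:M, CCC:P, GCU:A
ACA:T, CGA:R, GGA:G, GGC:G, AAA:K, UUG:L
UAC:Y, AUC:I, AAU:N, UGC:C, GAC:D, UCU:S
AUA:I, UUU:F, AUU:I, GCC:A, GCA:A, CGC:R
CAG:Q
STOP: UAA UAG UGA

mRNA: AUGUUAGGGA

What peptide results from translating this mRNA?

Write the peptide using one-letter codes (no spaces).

start AUG at pos 0
pos 0: AUG -> M; peptide=M
pos 3: UUA -> L; peptide=ML
pos 6: GGG -> G; peptide=MLG
pos 9: only 1 nt remain (<3), stop (end of mRNA)

Answer: MLG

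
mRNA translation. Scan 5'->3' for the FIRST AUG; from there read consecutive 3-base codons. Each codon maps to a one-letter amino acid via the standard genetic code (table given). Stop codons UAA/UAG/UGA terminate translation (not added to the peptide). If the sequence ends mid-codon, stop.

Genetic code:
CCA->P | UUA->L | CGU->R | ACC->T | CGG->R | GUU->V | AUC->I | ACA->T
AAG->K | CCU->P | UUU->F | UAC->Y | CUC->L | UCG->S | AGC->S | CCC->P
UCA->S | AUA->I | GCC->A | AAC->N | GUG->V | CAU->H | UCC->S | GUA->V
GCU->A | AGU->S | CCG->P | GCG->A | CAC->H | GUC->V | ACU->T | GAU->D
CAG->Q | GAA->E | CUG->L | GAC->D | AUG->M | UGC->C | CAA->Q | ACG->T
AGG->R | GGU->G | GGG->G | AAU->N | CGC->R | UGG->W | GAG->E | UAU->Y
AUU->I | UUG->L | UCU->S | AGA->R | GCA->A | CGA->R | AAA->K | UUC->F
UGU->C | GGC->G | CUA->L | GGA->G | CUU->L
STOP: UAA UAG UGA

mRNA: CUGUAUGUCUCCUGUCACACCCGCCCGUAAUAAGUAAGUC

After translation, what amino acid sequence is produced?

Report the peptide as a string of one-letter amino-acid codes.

Answer: MSPVTPARNK

Derivation:
start AUG at pos 4
pos 4: AUG -> M; peptide=M
pos 7: UCU -> S; peptide=MS
pos 10: CCU -> P; peptide=MSP
pos 13: GUC -> V; peptide=MSPV
pos 16: ACA -> T; peptide=MSPVT
pos 19: CCC -> P; peptide=MSPVTP
pos 22: GCC -> A; peptide=MSPVTPA
pos 25: CGU -> R; peptide=MSPVTPAR
pos 28: AAU -> N; peptide=MSPVTPARN
pos 31: AAG -> K; peptide=MSPVTPARNK
pos 34: UAA -> STOP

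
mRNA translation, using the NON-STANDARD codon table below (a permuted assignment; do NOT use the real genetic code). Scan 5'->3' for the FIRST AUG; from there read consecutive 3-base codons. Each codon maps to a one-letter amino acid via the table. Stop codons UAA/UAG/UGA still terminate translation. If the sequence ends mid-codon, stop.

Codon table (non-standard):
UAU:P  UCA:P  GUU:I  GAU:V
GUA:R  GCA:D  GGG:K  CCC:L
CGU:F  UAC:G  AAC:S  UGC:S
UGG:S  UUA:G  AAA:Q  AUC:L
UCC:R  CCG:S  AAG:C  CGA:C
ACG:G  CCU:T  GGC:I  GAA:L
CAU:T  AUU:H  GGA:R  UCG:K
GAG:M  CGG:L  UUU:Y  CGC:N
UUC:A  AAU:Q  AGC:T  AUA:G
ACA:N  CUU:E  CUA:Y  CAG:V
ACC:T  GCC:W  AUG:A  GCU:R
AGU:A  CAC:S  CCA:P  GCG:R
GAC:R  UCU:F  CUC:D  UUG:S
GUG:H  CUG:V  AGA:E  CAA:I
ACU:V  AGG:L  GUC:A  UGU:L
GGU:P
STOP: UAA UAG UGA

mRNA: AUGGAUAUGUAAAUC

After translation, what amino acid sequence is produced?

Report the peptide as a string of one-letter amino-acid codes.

Answer: AVA

Derivation:
start AUG at pos 0
pos 0: AUG -> A; peptide=A
pos 3: GAU -> V; peptide=AV
pos 6: AUG -> A; peptide=AVA
pos 9: UAA -> STOP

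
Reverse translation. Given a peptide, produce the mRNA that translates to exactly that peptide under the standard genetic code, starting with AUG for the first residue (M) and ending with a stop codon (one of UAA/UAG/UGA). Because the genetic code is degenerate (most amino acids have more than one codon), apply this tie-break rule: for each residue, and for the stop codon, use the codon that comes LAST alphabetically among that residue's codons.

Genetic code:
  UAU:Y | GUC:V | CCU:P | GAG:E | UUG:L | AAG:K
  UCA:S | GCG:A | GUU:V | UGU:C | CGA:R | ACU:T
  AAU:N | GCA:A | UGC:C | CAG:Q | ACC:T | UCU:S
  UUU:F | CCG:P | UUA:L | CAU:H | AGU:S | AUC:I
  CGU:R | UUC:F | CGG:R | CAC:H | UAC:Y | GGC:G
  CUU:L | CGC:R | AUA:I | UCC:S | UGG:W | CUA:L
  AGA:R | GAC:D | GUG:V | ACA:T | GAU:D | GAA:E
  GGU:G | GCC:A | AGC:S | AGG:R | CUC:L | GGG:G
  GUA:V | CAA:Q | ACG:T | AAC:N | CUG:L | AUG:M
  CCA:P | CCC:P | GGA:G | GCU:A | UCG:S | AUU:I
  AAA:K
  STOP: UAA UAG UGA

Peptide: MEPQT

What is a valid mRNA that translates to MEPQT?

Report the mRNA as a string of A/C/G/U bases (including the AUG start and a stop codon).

Answer: mRNA: AUGGAGCCUCAGACUUGA

Derivation:
residue 1: M -> AUG (start codon)
residue 2: E codons sorted = GAA,GAG -> pick last = GAG
residue 3: P codons sorted = CCA,CCC,CCG,CCU -> pick last = CCU
residue 4: Q codons sorted = CAA,CAG -> pick last = CAG
residue 5: T codons sorted = ACA,ACC,ACG,ACU -> pick last = ACU
terminator: stop codons sorted = UAA,UAG,UGA -> pick last = UGA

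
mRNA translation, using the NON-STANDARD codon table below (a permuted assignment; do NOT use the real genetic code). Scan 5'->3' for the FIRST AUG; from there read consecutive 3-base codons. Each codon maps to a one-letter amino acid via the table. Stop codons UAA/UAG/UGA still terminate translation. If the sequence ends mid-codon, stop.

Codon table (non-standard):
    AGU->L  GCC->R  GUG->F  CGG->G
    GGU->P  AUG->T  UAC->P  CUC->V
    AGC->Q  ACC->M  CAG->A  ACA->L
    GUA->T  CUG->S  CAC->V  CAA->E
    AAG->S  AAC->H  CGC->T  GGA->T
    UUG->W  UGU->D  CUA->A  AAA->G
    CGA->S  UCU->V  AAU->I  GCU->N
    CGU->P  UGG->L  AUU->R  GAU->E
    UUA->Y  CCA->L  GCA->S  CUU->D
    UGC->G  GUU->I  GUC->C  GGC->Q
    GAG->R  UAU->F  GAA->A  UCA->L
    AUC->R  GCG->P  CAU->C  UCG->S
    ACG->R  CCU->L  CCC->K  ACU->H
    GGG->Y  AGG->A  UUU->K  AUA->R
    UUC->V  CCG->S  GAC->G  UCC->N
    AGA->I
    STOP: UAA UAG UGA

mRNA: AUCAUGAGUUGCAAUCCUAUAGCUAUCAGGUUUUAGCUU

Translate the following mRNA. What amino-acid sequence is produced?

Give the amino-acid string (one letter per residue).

start AUG at pos 3
pos 3: AUG -> T; peptide=T
pos 6: AGU -> L; peptide=TL
pos 9: UGC -> G; peptide=TLG
pos 12: AAU -> I; peptide=TLGI
pos 15: CCU -> L; peptide=TLGIL
pos 18: AUA -> R; peptide=TLGILR
pos 21: GCU -> N; peptide=TLGILRN
pos 24: AUC -> R; peptide=TLGILRNR
pos 27: AGG -> A; peptide=TLGILRNRA
pos 30: UUU -> K; peptide=TLGILRNRAK
pos 33: UAG -> STOP

Answer: TLGILRNRAK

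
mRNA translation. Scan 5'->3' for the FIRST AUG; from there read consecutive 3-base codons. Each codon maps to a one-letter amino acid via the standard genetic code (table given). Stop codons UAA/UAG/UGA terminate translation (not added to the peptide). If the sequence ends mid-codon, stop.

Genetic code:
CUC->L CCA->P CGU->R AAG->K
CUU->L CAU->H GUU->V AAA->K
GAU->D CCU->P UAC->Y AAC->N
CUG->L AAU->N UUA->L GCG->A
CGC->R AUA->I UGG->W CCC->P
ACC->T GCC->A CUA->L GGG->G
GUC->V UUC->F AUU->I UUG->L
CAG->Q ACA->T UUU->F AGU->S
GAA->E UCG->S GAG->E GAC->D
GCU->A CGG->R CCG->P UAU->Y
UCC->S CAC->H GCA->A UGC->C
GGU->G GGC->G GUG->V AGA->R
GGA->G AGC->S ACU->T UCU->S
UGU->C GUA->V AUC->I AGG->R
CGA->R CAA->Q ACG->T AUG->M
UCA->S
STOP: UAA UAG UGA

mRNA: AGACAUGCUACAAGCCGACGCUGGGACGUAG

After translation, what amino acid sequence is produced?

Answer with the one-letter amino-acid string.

Answer: MLQADAGT

Derivation:
start AUG at pos 4
pos 4: AUG -> M; peptide=M
pos 7: CUA -> L; peptide=ML
pos 10: CAA -> Q; peptide=MLQ
pos 13: GCC -> A; peptide=MLQA
pos 16: GAC -> D; peptide=MLQAD
pos 19: GCU -> A; peptide=MLQADA
pos 22: GGG -> G; peptide=MLQADAG
pos 25: ACG -> T; peptide=MLQADAGT
pos 28: UAG -> STOP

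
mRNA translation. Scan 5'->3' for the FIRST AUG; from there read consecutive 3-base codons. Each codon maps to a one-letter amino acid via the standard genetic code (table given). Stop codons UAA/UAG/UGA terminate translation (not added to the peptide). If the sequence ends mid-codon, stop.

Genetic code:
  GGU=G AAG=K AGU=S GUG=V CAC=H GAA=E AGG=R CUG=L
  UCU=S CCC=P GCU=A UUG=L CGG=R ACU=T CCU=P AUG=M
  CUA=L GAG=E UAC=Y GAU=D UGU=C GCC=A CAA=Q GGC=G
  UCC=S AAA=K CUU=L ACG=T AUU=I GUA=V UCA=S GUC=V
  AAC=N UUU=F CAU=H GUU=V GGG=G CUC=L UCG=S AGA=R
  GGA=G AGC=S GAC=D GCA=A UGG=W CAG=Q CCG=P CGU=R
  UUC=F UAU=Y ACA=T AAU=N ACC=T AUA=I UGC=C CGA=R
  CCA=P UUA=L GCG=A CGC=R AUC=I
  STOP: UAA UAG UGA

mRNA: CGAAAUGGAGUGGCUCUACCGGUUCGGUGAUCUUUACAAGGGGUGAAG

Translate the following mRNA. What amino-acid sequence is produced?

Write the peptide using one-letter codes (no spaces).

Answer: MEWLYRFGDLYKG

Derivation:
start AUG at pos 4
pos 4: AUG -> M; peptide=M
pos 7: GAG -> E; peptide=ME
pos 10: UGG -> W; peptide=MEW
pos 13: CUC -> L; peptide=MEWL
pos 16: UAC -> Y; peptide=MEWLY
pos 19: CGG -> R; peptide=MEWLYR
pos 22: UUC -> F; peptide=MEWLYRF
pos 25: GGU -> G; peptide=MEWLYRFG
pos 28: GAU -> D; peptide=MEWLYRFGD
pos 31: CUU -> L; peptide=MEWLYRFGDL
pos 34: UAC -> Y; peptide=MEWLYRFGDLY
pos 37: AAG -> K; peptide=MEWLYRFGDLYK
pos 40: GGG -> G; peptide=MEWLYRFGDLYKG
pos 43: UGA -> STOP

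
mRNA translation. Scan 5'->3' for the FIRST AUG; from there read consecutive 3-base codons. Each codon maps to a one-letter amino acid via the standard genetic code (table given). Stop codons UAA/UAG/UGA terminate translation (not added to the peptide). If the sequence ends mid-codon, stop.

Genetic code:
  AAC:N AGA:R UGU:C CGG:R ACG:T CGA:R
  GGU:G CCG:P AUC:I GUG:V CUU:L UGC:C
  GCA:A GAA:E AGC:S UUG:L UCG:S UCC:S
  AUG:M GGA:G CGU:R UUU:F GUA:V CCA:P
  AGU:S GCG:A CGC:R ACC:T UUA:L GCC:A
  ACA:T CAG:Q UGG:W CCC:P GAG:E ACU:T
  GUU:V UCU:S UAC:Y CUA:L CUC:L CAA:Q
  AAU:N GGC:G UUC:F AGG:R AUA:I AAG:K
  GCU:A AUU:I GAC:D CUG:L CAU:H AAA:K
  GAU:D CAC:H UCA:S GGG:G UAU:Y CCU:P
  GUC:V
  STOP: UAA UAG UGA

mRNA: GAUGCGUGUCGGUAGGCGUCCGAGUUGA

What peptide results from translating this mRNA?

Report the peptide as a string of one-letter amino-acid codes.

start AUG at pos 1
pos 1: AUG -> M; peptide=M
pos 4: CGU -> R; peptide=MR
pos 7: GUC -> V; peptide=MRV
pos 10: GGU -> G; peptide=MRVG
pos 13: AGG -> R; peptide=MRVGR
pos 16: CGU -> R; peptide=MRVGRR
pos 19: CCG -> P; peptide=MRVGRRP
pos 22: AGU -> S; peptide=MRVGRRPS
pos 25: UGA -> STOP

Answer: MRVGRRPS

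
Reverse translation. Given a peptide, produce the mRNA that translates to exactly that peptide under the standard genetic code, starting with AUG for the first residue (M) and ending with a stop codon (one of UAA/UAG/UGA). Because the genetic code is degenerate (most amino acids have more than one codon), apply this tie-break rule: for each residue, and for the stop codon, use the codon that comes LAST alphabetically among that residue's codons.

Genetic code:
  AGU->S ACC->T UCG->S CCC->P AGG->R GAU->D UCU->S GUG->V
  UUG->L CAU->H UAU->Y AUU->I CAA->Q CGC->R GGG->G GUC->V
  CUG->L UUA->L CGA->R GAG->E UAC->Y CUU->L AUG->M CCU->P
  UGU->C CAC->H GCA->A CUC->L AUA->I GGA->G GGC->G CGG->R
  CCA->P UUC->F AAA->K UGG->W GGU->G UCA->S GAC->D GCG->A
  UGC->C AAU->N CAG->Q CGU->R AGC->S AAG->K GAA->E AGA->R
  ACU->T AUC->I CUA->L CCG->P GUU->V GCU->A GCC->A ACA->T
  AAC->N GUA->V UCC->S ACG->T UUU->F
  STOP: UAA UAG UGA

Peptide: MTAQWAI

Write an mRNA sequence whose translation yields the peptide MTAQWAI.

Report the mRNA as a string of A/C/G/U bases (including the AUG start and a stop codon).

residue 1: M -> AUG (start codon)
residue 2: T codons sorted = ACA,ACC,ACG,ACU -> pick last = ACU
residue 3: A codons sorted = GCA,GCC,GCG,GCU -> pick last = GCU
residue 4: Q codons sorted = CAA,CAG -> pick last = CAG
residue 5: W -> UGG (only codon)
residue 6: A codons sorted = GCA,GCC,GCG,GCU -> pick last = GCU
residue 7: I codons sorted = AUA,AUC,AUU -> pick last = AUU
terminator: stop codons sorted = UAA,UAG,UGA -> pick last = UGA

Answer: mRNA: AUGACUGCUCAGUGGGCUAUUUGA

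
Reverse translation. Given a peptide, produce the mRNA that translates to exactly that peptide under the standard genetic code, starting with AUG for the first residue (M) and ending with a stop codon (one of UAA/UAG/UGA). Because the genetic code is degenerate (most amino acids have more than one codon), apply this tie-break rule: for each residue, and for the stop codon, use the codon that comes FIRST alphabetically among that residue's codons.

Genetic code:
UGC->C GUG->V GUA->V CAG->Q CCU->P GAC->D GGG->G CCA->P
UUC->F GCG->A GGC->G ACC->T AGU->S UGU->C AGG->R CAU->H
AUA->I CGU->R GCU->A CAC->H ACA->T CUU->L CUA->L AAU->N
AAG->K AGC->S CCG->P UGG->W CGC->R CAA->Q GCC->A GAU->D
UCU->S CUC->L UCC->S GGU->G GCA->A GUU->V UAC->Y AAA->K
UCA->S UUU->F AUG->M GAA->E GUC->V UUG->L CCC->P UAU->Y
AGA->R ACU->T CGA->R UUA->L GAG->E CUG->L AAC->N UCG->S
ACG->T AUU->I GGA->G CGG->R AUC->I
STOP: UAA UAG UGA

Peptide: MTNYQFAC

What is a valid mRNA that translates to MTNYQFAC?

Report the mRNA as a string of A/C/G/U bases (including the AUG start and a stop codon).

residue 1: M -> AUG (start codon)
residue 2: T codons sorted = ACA,ACC,ACG,ACU -> pick first = ACA
residue 3: N codons sorted = AAC,AAU -> pick first = AAC
residue 4: Y codons sorted = UAC,UAU -> pick first = UAC
residue 5: Q codons sorted = CAA,CAG -> pick first = CAA
residue 6: F codons sorted = UUC,UUU -> pick first = UUC
residue 7: A codons sorted = GCA,GCC,GCG,GCU -> pick first = GCA
residue 8: C codons sorted = UGC,UGU -> pick first = UGC
terminator: stop codons sorted = UAA,UAG,UGA -> pick first = UAA

Answer: mRNA: AUGACAAACUACCAAUUCGCAUGCUAA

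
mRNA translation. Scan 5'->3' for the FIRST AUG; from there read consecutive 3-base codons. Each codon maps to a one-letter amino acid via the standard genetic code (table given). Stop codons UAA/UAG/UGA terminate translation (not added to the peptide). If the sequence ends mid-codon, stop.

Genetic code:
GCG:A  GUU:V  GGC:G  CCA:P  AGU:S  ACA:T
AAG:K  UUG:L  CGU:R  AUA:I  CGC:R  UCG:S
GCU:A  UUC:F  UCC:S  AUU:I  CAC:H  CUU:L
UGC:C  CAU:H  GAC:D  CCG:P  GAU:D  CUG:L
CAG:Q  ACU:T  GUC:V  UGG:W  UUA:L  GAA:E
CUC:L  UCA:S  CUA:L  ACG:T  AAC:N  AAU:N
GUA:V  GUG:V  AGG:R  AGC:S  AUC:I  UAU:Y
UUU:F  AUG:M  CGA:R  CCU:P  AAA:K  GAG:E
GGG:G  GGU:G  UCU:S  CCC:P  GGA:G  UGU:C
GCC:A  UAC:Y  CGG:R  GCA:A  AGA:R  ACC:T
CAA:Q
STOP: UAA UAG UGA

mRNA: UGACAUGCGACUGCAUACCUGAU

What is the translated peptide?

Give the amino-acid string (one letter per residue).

start AUG at pos 4
pos 4: AUG -> M; peptide=M
pos 7: CGA -> R; peptide=MR
pos 10: CUG -> L; peptide=MRL
pos 13: CAU -> H; peptide=MRLH
pos 16: ACC -> T; peptide=MRLHT
pos 19: UGA -> STOP

Answer: MRLHT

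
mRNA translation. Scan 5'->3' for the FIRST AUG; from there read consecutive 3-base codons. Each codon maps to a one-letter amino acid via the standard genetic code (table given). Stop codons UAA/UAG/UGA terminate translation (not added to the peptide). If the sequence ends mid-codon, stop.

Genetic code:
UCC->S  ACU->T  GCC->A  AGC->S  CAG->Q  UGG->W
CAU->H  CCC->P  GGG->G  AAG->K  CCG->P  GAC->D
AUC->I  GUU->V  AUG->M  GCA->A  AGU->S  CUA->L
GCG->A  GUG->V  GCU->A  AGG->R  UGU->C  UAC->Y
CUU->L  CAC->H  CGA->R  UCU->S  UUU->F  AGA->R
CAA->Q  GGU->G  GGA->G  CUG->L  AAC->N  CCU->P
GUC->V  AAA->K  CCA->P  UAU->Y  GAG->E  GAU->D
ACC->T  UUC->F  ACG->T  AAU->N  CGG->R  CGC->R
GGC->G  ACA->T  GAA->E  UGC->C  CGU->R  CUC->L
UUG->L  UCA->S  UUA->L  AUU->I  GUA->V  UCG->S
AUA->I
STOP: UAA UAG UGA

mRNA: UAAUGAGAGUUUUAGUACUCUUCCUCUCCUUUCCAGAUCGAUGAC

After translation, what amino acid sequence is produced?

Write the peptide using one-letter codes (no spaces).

start AUG at pos 2
pos 2: AUG -> M; peptide=M
pos 5: AGA -> R; peptide=MR
pos 8: GUU -> V; peptide=MRV
pos 11: UUA -> L; peptide=MRVL
pos 14: GUA -> V; peptide=MRVLV
pos 17: CUC -> L; peptide=MRVLVL
pos 20: UUC -> F; peptide=MRVLVLF
pos 23: CUC -> L; peptide=MRVLVLFL
pos 26: UCC -> S; peptide=MRVLVLFLS
pos 29: UUU -> F; peptide=MRVLVLFLSF
pos 32: CCA -> P; peptide=MRVLVLFLSFP
pos 35: GAU -> D; peptide=MRVLVLFLSFPD
pos 38: CGA -> R; peptide=MRVLVLFLSFPDR
pos 41: UGA -> STOP

Answer: MRVLVLFLSFPDR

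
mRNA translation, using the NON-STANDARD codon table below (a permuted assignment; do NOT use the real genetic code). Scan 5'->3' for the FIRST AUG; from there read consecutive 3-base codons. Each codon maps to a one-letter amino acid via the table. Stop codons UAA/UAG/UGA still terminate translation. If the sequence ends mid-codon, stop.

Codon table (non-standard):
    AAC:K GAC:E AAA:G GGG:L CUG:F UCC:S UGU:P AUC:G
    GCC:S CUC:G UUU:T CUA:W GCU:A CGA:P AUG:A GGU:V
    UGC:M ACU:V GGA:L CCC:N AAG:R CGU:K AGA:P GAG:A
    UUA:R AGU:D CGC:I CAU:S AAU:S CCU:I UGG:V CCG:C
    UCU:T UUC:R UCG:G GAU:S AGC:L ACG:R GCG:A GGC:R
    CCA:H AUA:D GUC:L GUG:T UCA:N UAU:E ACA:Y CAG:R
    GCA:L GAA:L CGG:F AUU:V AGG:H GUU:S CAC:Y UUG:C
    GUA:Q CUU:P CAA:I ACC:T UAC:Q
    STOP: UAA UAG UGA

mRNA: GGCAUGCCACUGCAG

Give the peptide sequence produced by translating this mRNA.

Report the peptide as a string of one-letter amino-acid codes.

start AUG at pos 3
pos 3: AUG -> A; peptide=A
pos 6: CCA -> H; peptide=AH
pos 9: CUG -> F; peptide=AHF
pos 12: CAG -> R; peptide=AHFR
pos 15: only 0 nt remain (<3), stop (end of mRNA)

Answer: AHFR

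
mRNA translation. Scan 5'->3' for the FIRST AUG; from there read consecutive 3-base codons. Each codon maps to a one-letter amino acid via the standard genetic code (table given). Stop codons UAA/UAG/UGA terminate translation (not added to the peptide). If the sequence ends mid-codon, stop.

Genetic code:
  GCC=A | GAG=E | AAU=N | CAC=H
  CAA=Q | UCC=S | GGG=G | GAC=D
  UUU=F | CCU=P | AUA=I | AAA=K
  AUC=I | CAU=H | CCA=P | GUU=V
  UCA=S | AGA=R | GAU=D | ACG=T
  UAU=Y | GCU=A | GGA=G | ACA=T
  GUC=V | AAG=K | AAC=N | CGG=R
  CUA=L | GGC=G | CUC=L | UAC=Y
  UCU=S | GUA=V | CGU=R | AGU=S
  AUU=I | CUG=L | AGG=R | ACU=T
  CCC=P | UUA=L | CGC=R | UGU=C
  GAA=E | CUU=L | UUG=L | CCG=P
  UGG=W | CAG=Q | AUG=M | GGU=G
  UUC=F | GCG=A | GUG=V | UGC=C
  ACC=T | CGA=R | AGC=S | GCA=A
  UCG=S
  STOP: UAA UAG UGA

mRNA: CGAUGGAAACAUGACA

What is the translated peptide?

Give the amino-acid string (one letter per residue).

Answer: MET

Derivation:
start AUG at pos 2
pos 2: AUG -> M; peptide=M
pos 5: GAA -> E; peptide=ME
pos 8: ACA -> T; peptide=MET
pos 11: UGA -> STOP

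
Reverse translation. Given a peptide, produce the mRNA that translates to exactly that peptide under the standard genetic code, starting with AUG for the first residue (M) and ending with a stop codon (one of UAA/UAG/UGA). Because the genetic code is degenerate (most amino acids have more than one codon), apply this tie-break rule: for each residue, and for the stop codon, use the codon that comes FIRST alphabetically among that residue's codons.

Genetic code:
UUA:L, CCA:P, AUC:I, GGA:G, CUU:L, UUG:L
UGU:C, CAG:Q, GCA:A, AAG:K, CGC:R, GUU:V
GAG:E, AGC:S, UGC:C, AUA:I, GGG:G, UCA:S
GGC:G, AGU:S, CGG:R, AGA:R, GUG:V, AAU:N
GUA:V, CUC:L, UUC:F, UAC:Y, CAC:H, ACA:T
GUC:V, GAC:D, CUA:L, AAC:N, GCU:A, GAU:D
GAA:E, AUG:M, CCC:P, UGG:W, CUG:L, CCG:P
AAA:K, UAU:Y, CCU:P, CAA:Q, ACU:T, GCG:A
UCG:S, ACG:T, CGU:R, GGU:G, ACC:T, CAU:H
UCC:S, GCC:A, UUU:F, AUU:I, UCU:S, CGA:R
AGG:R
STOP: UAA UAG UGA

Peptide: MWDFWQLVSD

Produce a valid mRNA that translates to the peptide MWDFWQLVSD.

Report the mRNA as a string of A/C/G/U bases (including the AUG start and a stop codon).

residue 1: M -> AUG (start codon)
residue 2: W -> UGG (only codon)
residue 3: D codons sorted = GAC,GAU -> pick first = GAC
residue 4: F codons sorted = UUC,UUU -> pick first = UUC
residue 5: W -> UGG (only codon)
residue 6: Q codons sorted = CAA,CAG -> pick first = CAA
residue 7: L codons sorted = CUA,CUC,CUG,CUU,UUA,UUG -> pick first = CUA
residue 8: V codons sorted = GUA,GUC,GUG,GUU -> pick first = GUA
residue 9: S codons sorted = AGC,AGU,UCA,UCC,UCG,UCU -> pick first = AGC
residue 10: D codons sorted = GAC,GAU -> pick first = GAC
terminator: stop codons sorted = UAA,UAG,UGA -> pick first = UAA

Answer: mRNA: AUGUGGGACUUCUGGCAACUAGUAAGCGACUAA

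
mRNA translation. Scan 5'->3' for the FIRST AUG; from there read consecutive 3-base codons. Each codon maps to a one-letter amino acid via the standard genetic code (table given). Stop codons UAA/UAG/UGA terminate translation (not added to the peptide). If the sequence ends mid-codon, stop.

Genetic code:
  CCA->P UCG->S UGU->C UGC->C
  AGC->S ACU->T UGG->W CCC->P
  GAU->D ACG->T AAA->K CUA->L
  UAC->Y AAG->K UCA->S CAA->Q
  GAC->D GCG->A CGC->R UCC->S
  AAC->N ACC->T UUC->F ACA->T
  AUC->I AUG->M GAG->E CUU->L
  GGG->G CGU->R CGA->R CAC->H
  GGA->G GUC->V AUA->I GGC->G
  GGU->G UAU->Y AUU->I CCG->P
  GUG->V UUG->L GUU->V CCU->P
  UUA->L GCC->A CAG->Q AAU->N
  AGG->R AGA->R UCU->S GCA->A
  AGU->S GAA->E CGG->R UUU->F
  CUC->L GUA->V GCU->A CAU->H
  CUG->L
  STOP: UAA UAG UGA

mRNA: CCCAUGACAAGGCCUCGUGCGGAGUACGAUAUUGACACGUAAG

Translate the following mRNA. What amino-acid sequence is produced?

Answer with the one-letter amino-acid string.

start AUG at pos 3
pos 3: AUG -> M; peptide=M
pos 6: ACA -> T; peptide=MT
pos 9: AGG -> R; peptide=MTR
pos 12: CCU -> P; peptide=MTRP
pos 15: CGU -> R; peptide=MTRPR
pos 18: GCG -> A; peptide=MTRPRA
pos 21: GAG -> E; peptide=MTRPRAE
pos 24: UAC -> Y; peptide=MTRPRAEY
pos 27: GAU -> D; peptide=MTRPRAEYD
pos 30: AUU -> I; peptide=MTRPRAEYDI
pos 33: GAC -> D; peptide=MTRPRAEYDID
pos 36: ACG -> T; peptide=MTRPRAEYDIDT
pos 39: UAA -> STOP

Answer: MTRPRAEYDIDT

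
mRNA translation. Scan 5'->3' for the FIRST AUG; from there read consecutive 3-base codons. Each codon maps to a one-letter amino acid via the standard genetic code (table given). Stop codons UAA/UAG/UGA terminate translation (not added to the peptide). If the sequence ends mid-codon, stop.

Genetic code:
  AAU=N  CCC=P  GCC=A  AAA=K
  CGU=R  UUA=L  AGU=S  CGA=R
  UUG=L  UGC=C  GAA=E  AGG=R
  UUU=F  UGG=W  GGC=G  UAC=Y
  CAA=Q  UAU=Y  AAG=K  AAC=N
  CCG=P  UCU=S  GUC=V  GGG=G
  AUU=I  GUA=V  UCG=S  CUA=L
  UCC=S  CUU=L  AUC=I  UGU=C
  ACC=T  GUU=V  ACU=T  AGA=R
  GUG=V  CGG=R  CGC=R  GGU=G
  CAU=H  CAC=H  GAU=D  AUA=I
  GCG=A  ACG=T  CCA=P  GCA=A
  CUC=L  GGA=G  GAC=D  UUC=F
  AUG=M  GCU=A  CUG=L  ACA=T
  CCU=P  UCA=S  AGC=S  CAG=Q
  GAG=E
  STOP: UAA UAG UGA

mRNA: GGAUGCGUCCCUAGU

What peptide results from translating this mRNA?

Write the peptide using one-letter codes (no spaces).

Answer: MRP

Derivation:
start AUG at pos 2
pos 2: AUG -> M; peptide=M
pos 5: CGU -> R; peptide=MR
pos 8: CCC -> P; peptide=MRP
pos 11: UAG -> STOP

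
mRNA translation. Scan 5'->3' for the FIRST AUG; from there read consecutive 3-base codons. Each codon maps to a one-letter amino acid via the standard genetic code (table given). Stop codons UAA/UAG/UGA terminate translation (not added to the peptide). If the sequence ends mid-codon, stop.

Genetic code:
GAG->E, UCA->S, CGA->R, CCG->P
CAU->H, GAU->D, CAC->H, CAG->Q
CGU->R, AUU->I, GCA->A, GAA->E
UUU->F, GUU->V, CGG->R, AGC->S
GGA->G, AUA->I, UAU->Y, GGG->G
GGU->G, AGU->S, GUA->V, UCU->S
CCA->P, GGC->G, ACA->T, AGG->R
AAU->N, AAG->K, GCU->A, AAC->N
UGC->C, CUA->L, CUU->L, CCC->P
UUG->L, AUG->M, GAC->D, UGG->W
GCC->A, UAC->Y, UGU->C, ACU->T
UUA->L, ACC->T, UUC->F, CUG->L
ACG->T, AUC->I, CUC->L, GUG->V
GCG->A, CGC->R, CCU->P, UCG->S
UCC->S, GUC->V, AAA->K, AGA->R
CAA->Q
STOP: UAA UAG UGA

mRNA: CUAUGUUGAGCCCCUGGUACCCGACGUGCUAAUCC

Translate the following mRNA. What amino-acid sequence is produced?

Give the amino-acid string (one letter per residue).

Answer: MLSPWYPTC

Derivation:
start AUG at pos 2
pos 2: AUG -> M; peptide=M
pos 5: UUG -> L; peptide=ML
pos 8: AGC -> S; peptide=MLS
pos 11: CCC -> P; peptide=MLSP
pos 14: UGG -> W; peptide=MLSPW
pos 17: UAC -> Y; peptide=MLSPWY
pos 20: CCG -> P; peptide=MLSPWYP
pos 23: ACG -> T; peptide=MLSPWYPT
pos 26: UGC -> C; peptide=MLSPWYPTC
pos 29: UAA -> STOP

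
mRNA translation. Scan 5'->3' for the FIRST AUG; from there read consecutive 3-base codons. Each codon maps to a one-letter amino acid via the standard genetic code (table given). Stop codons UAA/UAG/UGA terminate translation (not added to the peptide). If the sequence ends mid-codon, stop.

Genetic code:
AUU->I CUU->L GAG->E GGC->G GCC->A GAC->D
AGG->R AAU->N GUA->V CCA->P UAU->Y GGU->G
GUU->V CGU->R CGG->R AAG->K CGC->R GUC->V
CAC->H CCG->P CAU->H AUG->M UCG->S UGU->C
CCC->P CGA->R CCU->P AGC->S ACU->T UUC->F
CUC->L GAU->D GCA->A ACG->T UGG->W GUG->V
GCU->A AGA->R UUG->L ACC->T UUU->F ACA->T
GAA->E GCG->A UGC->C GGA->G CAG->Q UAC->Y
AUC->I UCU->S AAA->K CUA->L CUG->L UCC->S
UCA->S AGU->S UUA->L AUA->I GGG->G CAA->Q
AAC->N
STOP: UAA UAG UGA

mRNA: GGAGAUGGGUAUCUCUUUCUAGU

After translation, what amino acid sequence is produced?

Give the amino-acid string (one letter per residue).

Answer: MGISF

Derivation:
start AUG at pos 4
pos 4: AUG -> M; peptide=M
pos 7: GGU -> G; peptide=MG
pos 10: AUC -> I; peptide=MGI
pos 13: UCU -> S; peptide=MGIS
pos 16: UUC -> F; peptide=MGISF
pos 19: UAG -> STOP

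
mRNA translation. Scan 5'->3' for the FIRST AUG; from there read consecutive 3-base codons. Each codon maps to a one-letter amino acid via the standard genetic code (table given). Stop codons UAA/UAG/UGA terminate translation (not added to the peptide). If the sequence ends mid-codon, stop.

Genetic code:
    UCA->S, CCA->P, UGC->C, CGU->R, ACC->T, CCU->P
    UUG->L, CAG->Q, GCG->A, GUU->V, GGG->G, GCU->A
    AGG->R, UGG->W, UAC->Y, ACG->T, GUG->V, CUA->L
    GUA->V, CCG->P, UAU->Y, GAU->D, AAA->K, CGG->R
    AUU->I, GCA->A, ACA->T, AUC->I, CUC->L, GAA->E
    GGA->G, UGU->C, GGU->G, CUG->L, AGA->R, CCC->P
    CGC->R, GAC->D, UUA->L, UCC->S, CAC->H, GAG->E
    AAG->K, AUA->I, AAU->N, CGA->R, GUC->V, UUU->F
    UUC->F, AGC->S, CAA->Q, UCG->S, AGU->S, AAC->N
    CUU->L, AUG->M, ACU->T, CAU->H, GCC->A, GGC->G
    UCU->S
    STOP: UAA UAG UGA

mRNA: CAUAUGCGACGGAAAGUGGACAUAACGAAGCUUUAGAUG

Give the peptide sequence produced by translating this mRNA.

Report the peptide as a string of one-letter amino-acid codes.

start AUG at pos 3
pos 3: AUG -> M; peptide=M
pos 6: CGA -> R; peptide=MR
pos 9: CGG -> R; peptide=MRR
pos 12: AAA -> K; peptide=MRRK
pos 15: GUG -> V; peptide=MRRKV
pos 18: GAC -> D; peptide=MRRKVD
pos 21: AUA -> I; peptide=MRRKVDI
pos 24: ACG -> T; peptide=MRRKVDIT
pos 27: AAG -> K; peptide=MRRKVDITK
pos 30: CUU -> L; peptide=MRRKVDITKL
pos 33: UAG -> STOP

Answer: MRRKVDITKL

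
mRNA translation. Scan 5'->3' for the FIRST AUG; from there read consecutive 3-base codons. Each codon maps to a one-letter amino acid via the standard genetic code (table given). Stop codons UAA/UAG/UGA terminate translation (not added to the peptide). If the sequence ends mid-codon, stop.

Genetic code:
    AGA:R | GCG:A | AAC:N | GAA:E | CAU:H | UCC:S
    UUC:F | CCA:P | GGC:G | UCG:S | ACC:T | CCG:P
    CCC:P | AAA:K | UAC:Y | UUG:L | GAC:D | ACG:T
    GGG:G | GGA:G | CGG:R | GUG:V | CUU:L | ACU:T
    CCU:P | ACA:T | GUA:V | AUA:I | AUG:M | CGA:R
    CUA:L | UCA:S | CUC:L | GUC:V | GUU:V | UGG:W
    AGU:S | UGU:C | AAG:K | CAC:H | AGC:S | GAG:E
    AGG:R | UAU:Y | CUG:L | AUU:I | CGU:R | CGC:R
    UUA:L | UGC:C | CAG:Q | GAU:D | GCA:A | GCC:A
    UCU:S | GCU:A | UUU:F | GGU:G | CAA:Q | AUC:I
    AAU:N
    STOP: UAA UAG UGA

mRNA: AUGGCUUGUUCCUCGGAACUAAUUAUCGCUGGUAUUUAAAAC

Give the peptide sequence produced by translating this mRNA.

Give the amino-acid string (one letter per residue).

Answer: MACSSELIIAGI

Derivation:
start AUG at pos 0
pos 0: AUG -> M; peptide=M
pos 3: GCU -> A; peptide=MA
pos 6: UGU -> C; peptide=MAC
pos 9: UCC -> S; peptide=MACS
pos 12: UCG -> S; peptide=MACSS
pos 15: GAA -> E; peptide=MACSSE
pos 18: CUA -> L; peptide=MACSSEL
pos 21: AUU -> I; peptide=MACSSELI
pos 24: AUC -> I; peptide=MACSSELII
pos 27: GCU -> A; peptide=MACSSELIIA
pos 30: GGU -> G; peptide=MACSSELIIAG
pos 33: AUU -> I; peptide=MACSSELIIAGI
pos 36: UAA -> STOP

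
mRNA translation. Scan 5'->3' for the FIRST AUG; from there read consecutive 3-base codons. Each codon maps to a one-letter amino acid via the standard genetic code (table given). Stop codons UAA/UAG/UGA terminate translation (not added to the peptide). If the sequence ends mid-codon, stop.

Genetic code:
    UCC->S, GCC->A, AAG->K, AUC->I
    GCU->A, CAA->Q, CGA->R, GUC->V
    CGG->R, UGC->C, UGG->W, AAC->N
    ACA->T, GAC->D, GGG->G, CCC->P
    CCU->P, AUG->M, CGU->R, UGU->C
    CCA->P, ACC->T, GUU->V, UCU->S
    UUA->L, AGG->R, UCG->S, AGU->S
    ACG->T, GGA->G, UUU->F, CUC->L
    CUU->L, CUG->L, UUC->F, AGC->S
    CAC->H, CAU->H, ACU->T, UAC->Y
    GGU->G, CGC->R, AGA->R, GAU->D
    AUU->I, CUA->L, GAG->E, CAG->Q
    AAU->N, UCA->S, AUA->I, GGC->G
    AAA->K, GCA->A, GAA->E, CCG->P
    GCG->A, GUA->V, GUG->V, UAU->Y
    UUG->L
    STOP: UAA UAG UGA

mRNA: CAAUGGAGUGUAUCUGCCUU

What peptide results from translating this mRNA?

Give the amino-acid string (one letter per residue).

Answer: MECICL

Derivation:
start AUG at pos 2
pos 2: AUG -> M; peptide=M
pos 5: GAG -> E; peptide=ME
pos 8: UGU -> C; peptide=MEC
pos 11: AUC -> I; peptide=MECI
pos 14: UGC -> C; peptide=MECIC
pos 17: CUU -> L; peptide=MECICL
pos 20: only 0 nt remain (<3), stop (end of mRNA)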